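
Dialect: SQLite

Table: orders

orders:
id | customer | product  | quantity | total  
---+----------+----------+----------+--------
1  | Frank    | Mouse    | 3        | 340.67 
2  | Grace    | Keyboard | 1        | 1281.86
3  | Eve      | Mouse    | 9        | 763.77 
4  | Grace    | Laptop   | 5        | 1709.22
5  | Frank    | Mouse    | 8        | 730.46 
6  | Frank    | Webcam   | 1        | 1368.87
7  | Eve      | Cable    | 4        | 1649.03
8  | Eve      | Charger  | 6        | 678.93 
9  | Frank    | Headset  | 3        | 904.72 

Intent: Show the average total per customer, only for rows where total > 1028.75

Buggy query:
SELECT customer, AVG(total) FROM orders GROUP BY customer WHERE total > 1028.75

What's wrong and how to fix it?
Bug: Row-level WHERE must come before GROUP BY in the clause order

Fix: Place WHERE between FROM and GROUP BY

Corrected query:
SELECT customer, AVG(total) FROM orders WHERE total > 1028.75 GROUP BY customer

Result:
customer | AVG(total)
---------+-----------
Eve      | 1649.03   
Frank    | 1368.87   
Grace    | 1495.54   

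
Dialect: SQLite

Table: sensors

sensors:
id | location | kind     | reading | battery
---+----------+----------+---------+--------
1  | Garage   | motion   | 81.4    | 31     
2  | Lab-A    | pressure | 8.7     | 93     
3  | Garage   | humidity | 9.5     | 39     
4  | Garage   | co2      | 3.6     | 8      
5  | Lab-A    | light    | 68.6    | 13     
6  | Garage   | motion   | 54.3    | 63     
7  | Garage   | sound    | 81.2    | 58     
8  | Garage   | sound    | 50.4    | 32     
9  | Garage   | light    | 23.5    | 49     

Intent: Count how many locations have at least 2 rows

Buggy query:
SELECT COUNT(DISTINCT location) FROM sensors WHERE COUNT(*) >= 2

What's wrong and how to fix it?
Bug: COUNT(*) cannot appear in WHERE; the per-group count doesn't exist yet

Fix: Use a subquery that GROUPs and filters with HAVING, then count its rows

Corrected query:
SELECT COUNT(*) FROM (SELECT location FROM sensors GROUP BY location HAVING COUNT(*) >= 2)

Result:
COUNT(*)
--------
2       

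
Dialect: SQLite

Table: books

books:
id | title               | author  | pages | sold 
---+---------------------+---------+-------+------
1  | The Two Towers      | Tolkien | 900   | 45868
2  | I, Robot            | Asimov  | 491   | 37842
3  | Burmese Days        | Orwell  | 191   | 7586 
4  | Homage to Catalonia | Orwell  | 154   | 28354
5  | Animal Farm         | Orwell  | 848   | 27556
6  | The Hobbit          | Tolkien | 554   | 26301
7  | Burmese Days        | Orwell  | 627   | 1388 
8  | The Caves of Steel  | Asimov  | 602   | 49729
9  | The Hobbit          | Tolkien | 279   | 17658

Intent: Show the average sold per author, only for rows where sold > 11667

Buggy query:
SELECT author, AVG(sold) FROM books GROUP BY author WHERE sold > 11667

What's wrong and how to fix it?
Bug: WHERE cannot follow GROUP BY

Fix: Move the WHERE clause before GROUP BY

Corrected query:
SELECT author, AVG(sold) FROM books WHERE sold > 11667 GROUP BY author

Result:
author  | AVG(sold)   
--------+-------------
Asimov  | 43785.5     
Orwell  | 27955       
Tolkien | 29942.333333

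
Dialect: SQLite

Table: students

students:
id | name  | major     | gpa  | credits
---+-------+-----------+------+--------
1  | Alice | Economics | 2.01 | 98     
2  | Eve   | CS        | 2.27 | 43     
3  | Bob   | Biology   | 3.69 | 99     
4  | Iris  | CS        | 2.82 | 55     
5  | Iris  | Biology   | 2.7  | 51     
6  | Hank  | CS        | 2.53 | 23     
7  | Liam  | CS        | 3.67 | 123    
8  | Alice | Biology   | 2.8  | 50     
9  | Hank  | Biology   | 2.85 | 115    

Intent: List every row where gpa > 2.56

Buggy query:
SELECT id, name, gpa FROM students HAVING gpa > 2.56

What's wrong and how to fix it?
Bug: This is a non-aggregate query (no GROUP BY, no aggregates), so in SQLite the HAVING clause is invalid here; a row-level condition belongs in WHERE

Fix: Replace HAVING with WHERE since the condition applies to individual rows

Corrected query:
SELECT id, name, gpa FROM students WHERE gpa > 2.56

Result:
id | name  | gpa 
---+-------+-----
3  | Bob   | 3.69
4  | Iris  | 2.82
5  | Iris  | 2.7 
7  | Liam  | 3.67
8  | Alice | 2.8 
9  | Hank  | 2.85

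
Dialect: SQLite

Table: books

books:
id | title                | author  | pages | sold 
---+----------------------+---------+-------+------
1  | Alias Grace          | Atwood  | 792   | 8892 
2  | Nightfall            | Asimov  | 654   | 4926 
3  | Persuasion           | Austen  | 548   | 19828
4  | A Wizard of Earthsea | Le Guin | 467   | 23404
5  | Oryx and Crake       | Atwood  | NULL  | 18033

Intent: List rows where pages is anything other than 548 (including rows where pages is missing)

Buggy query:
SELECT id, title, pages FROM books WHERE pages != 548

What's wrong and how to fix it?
Bug: Inequality against NULL is unknown, not true; rows with NULL are dropped

Fix: Handle NULL separately with IS NULL alongside the inequality

Corrected query:
SELECT id, title, pages FROM books WHERE pages != 548 OR pages IS NULL

Result:
id | title                | pages
---+----------------------+------
1  | Alias Grace          | 792  
2  | Nightfall            | 654  
4  | A Wizard of Earthsea | 467  
5  | Oryx and Crake       | NULL 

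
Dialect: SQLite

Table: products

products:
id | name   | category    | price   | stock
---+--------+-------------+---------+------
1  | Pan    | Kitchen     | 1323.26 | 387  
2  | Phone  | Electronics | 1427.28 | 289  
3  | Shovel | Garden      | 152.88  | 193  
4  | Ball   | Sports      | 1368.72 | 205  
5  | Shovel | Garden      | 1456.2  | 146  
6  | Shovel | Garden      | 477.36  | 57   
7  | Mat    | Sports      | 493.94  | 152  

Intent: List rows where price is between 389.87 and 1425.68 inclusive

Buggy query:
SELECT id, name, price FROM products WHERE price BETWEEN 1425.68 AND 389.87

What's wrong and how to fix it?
Bug: The bounds are reversed; BETWEEN a AND b requires a <= b to match anything

Fix: Write BETWEEN 389.87 AND 1425.68

Corrected query:
SELECT id, name, price FROM products WHERE price BETWEEN 389.87 AND 1425.68

Result:
id | name   | price  
---+--------+--------
1  | Pan    | 1323.26
4  | Ball   | 1368.72
6  | Shovel | 477.36 
7  | Mat    | 493.94 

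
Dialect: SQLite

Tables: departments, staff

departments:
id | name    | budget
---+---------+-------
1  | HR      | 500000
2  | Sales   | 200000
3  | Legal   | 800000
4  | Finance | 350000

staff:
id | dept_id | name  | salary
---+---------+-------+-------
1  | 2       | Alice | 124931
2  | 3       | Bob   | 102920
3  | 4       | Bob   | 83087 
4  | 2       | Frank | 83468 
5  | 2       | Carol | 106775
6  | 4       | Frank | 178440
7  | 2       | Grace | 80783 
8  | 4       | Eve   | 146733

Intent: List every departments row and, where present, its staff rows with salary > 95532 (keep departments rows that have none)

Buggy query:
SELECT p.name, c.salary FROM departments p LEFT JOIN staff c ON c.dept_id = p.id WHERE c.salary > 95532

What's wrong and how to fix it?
Bug: Filtering c.salary in WHERE discards the NULL rows produced by LEFT JOIN, turning it into an inner join

Fix: Put 'c.salary > 95532' in the JOIN's ON clause instead of WHERE

Corrected query:
SELECT p.name, c.salary FROM departments p LEFT JOIN staff c ON c.dept_id = p.id AND c.salary > 95532

Result:
name    | salary
--------+-------
HR      | NULL  
Sales   | 106775
Sales   | 124931
Legal   | 102920
Finance | 146733
Finance | 178440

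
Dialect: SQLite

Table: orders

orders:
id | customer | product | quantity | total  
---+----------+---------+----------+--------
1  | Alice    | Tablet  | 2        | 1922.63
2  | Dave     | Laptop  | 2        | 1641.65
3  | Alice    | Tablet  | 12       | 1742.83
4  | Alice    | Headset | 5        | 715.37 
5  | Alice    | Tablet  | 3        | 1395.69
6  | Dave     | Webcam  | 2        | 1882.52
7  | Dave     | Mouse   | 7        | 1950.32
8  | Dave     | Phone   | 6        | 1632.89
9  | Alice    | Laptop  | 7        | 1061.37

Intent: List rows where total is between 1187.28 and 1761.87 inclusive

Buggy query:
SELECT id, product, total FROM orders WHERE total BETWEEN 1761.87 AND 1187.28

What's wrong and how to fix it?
Bug: BETWEEN expects the lower bound first; with 1761.87 AND 1187.28 the range is empty

Fix: Swap the bounds so the smaller value comes first

Corrected query:
SELECT id, product, total FROM orders WHERE total BETWEEN 1187.28 AND 1761.87

Result:
id | product | total  
---+---------+--------
2  | Laptop  | 1641.65
3  | Tablet  | 1742.83
5  | Tablet  | 1395.69
8  | Phone   | 1632.89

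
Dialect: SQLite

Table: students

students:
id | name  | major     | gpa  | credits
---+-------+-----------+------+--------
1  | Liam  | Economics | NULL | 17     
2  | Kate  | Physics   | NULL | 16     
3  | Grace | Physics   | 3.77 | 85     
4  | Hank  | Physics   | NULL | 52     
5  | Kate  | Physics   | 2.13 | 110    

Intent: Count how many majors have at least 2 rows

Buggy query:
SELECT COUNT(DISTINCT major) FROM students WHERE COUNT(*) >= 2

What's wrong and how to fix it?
Bug: COUNT(*) cannot appear in WHERE; the per-group count doesn't exist yet

Fix: Use a subquery that GROUPs and filters with HAVING, then count its rows

Corrected query:
SELECT COUNT(*) FROM (SELECT major FROM students GROUP BY major HAVING COUNT(*) >= 2)

Result:
COUNT(*)
--------
1       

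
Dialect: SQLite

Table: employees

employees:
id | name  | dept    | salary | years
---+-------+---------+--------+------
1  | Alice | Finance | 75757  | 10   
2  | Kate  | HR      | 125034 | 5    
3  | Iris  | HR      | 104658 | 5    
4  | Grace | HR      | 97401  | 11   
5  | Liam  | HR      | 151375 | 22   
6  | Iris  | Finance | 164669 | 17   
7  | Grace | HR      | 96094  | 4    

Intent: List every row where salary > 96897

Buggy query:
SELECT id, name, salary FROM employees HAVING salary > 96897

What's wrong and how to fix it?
Bug: This is a non-aggregate query (no GROUP BY, no aggregates), so in SQLite the HAVING clause is invalid here; a row-level condition belongs in WHERE

Fix: Use WHERE for row-level filtering

Corrected query:
SELECT id, name, salary FROM employees WHERE salary > 96897

Result:
id | name  | salary
---+-------+-------
2  | Kate  | 125034
3  | Iris  | 104658
4  | Grace | 97401 
5  | Liam  | 151375
6  | Iris  | 164669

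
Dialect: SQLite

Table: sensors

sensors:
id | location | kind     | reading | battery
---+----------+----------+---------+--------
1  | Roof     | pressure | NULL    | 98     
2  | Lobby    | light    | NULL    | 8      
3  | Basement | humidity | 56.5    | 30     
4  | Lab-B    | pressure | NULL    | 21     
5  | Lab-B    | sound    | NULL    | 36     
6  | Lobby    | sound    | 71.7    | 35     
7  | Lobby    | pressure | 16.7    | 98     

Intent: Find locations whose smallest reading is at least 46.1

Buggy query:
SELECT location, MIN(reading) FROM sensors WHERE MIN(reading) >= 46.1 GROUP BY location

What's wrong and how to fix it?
Bug: Aggregates like MIN are computed per group after WHERE runs

Fix: Use HAVING for the per-group MIN condition

Corrected query:
SELECT location, MIN(reading) FROM sensors GROUP BY location HAVING MIN(reading) >= 46.1

Result:
location | MIN(reading)
---------+-------------
Basement | 56.5        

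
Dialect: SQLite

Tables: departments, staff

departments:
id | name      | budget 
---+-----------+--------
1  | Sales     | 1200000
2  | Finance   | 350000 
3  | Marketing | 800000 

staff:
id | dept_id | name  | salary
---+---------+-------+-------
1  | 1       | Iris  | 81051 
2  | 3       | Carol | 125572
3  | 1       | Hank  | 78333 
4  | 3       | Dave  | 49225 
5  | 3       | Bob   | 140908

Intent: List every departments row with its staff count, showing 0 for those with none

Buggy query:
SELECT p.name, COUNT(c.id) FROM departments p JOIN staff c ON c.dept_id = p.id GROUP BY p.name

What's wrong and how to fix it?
Bug: An inner join excludes parents with zero children

Fix: Use LEFT JOIN so parents without children still appear (COUNT(c.id) gives 0)

Corrected query:
SELECT p.name, COUNT(c.id) FROM departments p LEFT JOIN staff c ON c.dept_id = p.id GROUP BY p.name

Result:
name      | COUNT(c.id)
----------+------------
Finance   | 0          
Marketing | 3          
Sales     | 2          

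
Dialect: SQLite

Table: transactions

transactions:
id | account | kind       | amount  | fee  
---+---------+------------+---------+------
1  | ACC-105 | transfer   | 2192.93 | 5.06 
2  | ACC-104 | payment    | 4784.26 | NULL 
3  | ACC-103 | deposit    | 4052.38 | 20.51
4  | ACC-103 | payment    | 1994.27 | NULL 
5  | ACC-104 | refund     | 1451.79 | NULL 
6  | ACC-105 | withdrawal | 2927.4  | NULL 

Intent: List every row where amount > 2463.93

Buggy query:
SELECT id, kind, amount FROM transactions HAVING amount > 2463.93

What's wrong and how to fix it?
Bug: HAVING filters the output of aggregation, but this query has no GROUP BY and no aggregate functions, so SQLite rejects it (HAVING clause on a non-aggregate query); the condition here is per row

Fix: Use WHERE for row-level filtering

Corrected query:
SELECT id, kind, amount FROM transactions WHERE amount > 2463.93

Result:
id | kind       | amount 
---+------------+--------
2  | payment    | 4784.26
3  | deposit    | 4052.38
6  | withdrawal | 2927.4 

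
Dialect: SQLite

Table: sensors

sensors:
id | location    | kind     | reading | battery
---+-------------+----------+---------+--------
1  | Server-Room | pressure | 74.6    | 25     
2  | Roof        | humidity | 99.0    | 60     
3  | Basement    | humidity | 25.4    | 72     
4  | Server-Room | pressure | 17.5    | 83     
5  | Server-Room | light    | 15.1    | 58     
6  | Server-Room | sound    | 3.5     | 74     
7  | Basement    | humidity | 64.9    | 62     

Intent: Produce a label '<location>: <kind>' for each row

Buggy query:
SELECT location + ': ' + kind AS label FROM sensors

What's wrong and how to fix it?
Bug: SQLite uses || for string concatenation; + coerces text to numbers (yielding 0)

Fix: Use the || operator for string concatenation

Corrected query:
SELECT location || ': ' || kind AS label FROM sensors

Result:
label                
---------------------
Server-Room: pressure
Roof: humidity       
Basement: humidity   
Server-Room: pressure
Server-Room: light   
Server-Room: sound   
Basement: humidity   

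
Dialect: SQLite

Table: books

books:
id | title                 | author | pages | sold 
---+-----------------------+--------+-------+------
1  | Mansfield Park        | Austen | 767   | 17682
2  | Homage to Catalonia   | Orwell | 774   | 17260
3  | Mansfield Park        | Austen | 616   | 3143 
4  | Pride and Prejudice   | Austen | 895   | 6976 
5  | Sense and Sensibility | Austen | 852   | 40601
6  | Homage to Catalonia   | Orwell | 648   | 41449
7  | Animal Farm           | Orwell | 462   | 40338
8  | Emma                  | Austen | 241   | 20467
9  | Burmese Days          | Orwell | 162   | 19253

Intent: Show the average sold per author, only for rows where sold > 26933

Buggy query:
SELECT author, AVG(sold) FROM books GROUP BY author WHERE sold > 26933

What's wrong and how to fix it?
Bug: Row-level WHERE must come before GROUP BY in the clause order

Fix: Place WHERE between FROM and GROUP BY

Corrected query:
SELECT author, AVG(sold) FROM books WHERE sold > 26933 GROUP BY author

Result:
author | AVG(sold)
-------+----------
Austen | 40601    
Orwell | 40893.5  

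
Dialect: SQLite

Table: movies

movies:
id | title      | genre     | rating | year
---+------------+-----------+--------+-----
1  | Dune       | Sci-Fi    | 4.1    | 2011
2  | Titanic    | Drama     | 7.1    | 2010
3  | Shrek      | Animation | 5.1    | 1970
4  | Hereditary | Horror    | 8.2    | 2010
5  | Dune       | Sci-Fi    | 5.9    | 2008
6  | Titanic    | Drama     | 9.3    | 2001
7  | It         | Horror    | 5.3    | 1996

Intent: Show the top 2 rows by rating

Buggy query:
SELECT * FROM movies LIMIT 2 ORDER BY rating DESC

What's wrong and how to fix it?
Bug: LIMIT must come after ORDER BY

Fix: Sort with ORDER BY, then apply LIMIT

Corrected query:
SELECT * FROM movies ORDER BY rating DESC LIMIT 2

Result:
id | title      | genre  | rating | year
---+------------+--------+--------+-----
6  | Titanic    | Drama  | 9.3    | 2001
4  | Hereditary | Horror | 8.2    | 2010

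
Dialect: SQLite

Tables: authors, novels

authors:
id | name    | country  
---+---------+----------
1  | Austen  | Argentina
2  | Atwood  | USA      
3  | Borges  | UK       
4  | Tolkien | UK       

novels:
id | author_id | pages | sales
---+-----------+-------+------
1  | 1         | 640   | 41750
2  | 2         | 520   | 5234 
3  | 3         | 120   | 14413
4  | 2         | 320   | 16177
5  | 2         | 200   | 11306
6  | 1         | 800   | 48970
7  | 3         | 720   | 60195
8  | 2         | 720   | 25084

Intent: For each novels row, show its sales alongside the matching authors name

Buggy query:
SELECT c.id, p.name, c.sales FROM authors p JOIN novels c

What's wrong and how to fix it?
Bug: JOIN with no ON clause produces a cartesian product; every novels row pairs with every authors row

Fix: Specify the join condition linking the foreign key to the parent id

Corrected query:
SELECT c.id, p.name, c.sales FROM authors p JOIN novels c ON c.author_id = p.id

Result:
id | name   | sales
---+--------+------
1  | Austen | 41750
2  | Atwood | 5234 
3  | Borges | 14413
4  | Atwood | 16177
5  | Atwood | 11306
6  | Austen | 48970
7  | Borges | 60195
8  | Atwood | 25084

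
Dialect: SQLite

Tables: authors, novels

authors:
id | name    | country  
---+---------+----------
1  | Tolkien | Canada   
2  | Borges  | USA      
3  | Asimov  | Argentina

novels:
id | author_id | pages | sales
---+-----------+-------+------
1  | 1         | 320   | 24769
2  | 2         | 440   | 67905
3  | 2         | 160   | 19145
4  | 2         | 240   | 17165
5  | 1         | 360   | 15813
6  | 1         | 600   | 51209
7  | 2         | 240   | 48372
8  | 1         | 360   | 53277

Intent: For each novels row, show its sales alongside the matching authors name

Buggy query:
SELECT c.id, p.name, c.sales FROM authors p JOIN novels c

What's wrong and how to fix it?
Bug: Missing join condition: each novels row is matched to all authors rows instead of just its own

Fix: Add ON c.author_id = p.id to the JOIN

Corrected query:
SELECT c.id, p.name, c.sales FROM authors p JOIN novels c ON c.author_id = p.id

Result:
id | name    | sales
---+---------+------
1  | Tolkien | 24769
2  | Borges  | 67905
3  | Borges  | 19145
4  | Borges  | 17165
5  | Tolkien | 15813
6  | Tolkien | 51209
7  | Borges  | 48372
8  | Tolkien | 53277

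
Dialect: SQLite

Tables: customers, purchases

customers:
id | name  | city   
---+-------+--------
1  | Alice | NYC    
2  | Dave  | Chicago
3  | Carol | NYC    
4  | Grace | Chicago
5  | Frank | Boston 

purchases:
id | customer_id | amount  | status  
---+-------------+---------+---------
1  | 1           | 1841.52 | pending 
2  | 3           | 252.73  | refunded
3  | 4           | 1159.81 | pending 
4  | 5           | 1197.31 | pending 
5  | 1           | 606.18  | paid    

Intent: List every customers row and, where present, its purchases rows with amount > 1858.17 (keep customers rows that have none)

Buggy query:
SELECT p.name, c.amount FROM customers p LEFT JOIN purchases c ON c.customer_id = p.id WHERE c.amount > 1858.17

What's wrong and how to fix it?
Bug: Filtering c.amount in WHERE discards the NULL rows produced by LEFT JOIN, turning it into an inner join

Fix: Put 'c.amount > 1858.17' in the JOIN's ON clause instead of WHERE

Corrected query:
SELECT p.name, c.amount FROM customers p LEFT JOIN purchases c ON c.customer_id = p.id AND c.amount > 1858.17

Result:
name  | amount
------+-------
Alice | NULL  
Dave  | NULL  
Carol | NULL  
Grace | NULL  
Frank | NULL  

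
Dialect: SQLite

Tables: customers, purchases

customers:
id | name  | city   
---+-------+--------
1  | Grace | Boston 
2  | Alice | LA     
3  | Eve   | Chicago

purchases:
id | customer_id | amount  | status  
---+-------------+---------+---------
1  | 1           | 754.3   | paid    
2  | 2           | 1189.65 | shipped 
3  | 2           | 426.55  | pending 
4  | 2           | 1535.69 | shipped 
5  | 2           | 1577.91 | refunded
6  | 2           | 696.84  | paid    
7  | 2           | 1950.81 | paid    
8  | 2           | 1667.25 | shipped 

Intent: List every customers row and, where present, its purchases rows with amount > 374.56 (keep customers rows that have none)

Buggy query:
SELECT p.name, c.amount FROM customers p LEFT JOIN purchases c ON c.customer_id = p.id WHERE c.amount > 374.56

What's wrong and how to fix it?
Bug: A WHERE condition on the right-hand table after LEFT JOIN drops unmatched parents

Fix: Put 'c.amount > 374.56' in the JOIN's ON clause instead of WHERE

Corrected query:
SELECT p.name, c.amount FROM customers p LEFT JOIN purchases c ON c.customer_id = p.id AND c.amount > 374.56

Result:
name  | amount 
------+--------
Grace | 754.3  
Alice | 426.55 
Alice | 696.84 
Alice | 1189.65
Alice | 1535.69
Alice | 1577.91
Alice | 1667.25
Alice | 1950.81
Eve   | NULL   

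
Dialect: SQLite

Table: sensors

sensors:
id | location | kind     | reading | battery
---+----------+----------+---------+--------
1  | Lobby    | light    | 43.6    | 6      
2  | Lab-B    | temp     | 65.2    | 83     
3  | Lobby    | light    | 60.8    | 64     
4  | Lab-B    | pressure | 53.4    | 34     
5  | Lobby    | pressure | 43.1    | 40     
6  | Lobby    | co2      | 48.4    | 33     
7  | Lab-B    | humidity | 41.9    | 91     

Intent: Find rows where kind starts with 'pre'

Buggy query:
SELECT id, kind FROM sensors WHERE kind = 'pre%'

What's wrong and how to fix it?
Bug: '=' compares the literal string including the % character; pattern matching needs LIKE

Fix: Use LIKE for wildcard pattern matching

Corrected query:
SELECT id, kind FROM sensors WHERE kind LIKE 'pre%'

Result:
id | kind    
---+---------
4  | pressure
5  | pressure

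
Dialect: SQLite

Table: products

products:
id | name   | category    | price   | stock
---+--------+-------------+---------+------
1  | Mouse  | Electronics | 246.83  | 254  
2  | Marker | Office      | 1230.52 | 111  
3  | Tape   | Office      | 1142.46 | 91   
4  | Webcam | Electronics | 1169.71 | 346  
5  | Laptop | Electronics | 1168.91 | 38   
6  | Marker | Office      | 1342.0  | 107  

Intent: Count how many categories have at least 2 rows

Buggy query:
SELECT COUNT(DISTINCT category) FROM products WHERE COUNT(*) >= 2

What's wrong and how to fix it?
Bug: COUNT(*) cannot appear in WHERE; the per-group count doesn't exist yet

Fix: Group first with HAVING COUNT(*) >= 2, then COUNT the resulting groups

Corrected query:
SELECT COUNT(*) FROM (SELECT category FROM products GROUP BY category HAVING COUNT(*) >= 2)

Result:
COUNT(*)
--------
2       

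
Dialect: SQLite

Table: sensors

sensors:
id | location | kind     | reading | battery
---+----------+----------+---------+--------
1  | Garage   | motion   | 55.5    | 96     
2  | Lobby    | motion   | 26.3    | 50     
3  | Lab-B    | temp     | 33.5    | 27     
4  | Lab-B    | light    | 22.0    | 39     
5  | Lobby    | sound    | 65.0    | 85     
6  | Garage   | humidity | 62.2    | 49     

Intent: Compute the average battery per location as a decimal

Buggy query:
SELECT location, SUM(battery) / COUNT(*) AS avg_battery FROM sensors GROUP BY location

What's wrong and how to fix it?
Bug: Both operands are integers, so '/' performs integer division and truncates

Fix: Cast one side to REAL so the division keeps the fractional part

Corrected query:
SELECT location, SUM(battery) * 1.0 / COUNT(*) AS avg_battery FROM sensors GROUP BY location

Result:
location | avg_battery
---------+------------
Garage   | 72.5       
Lab-B    | 33         
Lobby    | 67.5       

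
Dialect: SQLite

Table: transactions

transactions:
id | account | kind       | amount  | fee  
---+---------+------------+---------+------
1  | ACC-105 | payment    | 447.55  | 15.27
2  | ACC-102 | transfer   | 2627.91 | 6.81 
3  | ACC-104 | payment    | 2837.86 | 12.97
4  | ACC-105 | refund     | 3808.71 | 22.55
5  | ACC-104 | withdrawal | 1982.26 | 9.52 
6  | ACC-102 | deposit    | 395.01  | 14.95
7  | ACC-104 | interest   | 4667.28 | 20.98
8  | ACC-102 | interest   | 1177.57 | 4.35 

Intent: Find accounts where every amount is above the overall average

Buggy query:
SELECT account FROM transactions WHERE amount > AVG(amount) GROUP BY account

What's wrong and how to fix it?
Bug: WHERE evaluates per row before aggregation, so AVG() is unavailable

Fix: Use a subquery for AVG and a HAVING MIN(...) filter so the condition holds for every row in the group

Corrected query:
SELECT account FROM transactions GROUP BY account HAVING MIN(amount) > (SELECT AVG(amount) FROM transactions)

Result:
(no rows)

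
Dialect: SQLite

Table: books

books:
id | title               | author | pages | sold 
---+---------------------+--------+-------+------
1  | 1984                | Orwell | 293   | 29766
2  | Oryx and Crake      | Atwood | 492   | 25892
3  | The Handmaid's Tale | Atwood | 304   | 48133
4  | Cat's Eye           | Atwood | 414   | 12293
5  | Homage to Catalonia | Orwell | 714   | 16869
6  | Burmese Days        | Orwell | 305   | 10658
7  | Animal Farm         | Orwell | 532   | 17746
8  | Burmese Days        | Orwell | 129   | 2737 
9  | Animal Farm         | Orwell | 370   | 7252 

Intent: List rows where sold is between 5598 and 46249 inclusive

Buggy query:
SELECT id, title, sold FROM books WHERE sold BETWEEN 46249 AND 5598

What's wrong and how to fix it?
Bug: BETWEEN expects the lower bound first; with 46249 AND 5598 the range is empty

Fix: Write BETWEEN 5598 AND 46249

Corrected query:
SELECT id, title, sold FROM books WHERE sold BETWEEN 5598 AND 46249

Result:
id | title               | sold 
---+---------------------+------
1  | 1984                | 29766
2  | Oryx and Crake      | 25892
4  | Cat's Eye           | 12293
5  | Homage to Catalonia | 16869
6  | Burmese Days        | 10658
7  | Animal Farm         | 17746
9  | Animal Farm         | 7252 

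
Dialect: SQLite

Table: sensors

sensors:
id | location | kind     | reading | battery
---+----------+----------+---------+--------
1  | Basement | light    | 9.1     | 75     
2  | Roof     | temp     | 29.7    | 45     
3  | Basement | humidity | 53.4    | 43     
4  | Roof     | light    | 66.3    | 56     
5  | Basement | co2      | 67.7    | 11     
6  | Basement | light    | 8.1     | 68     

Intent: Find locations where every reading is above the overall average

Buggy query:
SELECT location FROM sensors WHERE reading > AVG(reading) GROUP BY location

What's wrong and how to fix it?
Bug: WHERE evaluates per row before aggregation, so AVG() is unavailable

Fix: Compute the overall average in a scalar subquery and compare each group's MIN against it in HAVING

Corrected query:
SELECT location FROM sensors GROUP BY location HAVING MIN(reading) > (SELECT AVG(reading) FROM sensors)

Result:
(no rows)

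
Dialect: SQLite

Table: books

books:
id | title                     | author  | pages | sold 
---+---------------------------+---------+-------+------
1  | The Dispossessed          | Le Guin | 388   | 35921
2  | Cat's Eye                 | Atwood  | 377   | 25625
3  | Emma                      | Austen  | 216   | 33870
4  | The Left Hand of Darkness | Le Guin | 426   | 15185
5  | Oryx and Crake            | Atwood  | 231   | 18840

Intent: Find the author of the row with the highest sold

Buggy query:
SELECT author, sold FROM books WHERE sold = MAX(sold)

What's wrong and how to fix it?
Bug: WHERE is evaluated per row; an aggregate over the whole table isn't defined there

Fix: Use a subquery: WHERE sold = (SELECT MAX(sold) FROM books)

Corrected query:
SELECT author, sold FROM books WHERE sold = (SELECT MAX(sold) FROM books)

Result:
author  | sold 
--------+------
Le Guin | 35921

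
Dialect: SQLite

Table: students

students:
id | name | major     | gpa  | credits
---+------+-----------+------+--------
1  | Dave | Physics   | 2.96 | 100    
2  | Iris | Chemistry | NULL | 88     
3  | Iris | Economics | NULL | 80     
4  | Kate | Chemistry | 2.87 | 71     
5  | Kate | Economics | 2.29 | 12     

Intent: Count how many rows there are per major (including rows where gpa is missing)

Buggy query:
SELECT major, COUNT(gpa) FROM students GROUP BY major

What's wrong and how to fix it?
Bug: COUNT(column) counts non-NULL values only; rows with NULL gpa aren't counted

Fix: Use COUNT(*) to count all rows regardless of NULL

Corrected query:
SELECT major, COUNT(*) FROM students GROUP BY major

Result:
major     | COUNT(*)
----------+---------
Chemistry | 2       
Economics | 2       
Physics   | 1       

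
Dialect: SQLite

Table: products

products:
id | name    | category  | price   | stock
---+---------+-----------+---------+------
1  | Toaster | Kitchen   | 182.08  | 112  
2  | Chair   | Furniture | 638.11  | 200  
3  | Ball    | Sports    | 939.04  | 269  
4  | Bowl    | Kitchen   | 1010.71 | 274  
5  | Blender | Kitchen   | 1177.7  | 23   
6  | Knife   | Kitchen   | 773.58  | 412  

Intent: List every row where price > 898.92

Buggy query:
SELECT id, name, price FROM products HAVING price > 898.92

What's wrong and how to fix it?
Bug: HAVING filters the output of aggregation, but this query has no GROUP BY and no aggregate functions, so SQLite rejects it (HAVING clause on a non-aggregate query); the condition here is per row

Fix: Use WHERE for row-level filtering

Corrected query:
SELECT id, name, price FROM products WHERE price > 898.92

Result:
id | name    | price  
---+---------+--------
3  | Ball    | 939.04 
4  | Bowl    | 1010.71
5  | Blender | 1177.7 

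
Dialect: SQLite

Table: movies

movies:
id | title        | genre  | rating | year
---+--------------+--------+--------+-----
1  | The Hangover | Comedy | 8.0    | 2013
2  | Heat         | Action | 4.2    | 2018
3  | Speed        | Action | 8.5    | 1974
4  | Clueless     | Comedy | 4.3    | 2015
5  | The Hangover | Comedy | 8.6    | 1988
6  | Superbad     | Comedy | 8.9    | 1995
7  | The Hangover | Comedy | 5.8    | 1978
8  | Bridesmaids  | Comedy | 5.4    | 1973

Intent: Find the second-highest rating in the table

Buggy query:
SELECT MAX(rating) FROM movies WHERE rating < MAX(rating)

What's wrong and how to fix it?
Bug: The inner MAX is an aggregate inside WHERE, which is not allowed

Fix: Compute the overall MAX in a subquery, then take MAX of rows below it

Corrected query:
SELECT MAX(rating) FROM movies WHERE rating < (SELECT MAX(rating) FROM movies)

Result:
MAX(rating)
-----------
8.6        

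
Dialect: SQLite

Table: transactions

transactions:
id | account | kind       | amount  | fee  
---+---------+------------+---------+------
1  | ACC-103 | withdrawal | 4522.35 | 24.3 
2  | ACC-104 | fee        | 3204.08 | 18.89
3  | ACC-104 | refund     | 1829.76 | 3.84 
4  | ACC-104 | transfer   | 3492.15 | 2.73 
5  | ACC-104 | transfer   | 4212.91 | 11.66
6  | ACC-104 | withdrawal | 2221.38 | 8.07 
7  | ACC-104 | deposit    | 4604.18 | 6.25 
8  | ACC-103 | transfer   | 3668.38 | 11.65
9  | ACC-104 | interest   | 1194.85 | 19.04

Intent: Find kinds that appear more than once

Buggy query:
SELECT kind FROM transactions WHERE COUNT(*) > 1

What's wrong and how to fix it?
Bug: COUNT(*) is an aggregate and cannot be used in WHERE

Fix: GROUP BY kind, then filter groups with HAVING COUNT(*) > 1

Corrected query:
SELECT kind FROM transactions GROUP BY kind HAVING COUNT(*) > 1

Result:
kind      
----------
transfer  
withdrawal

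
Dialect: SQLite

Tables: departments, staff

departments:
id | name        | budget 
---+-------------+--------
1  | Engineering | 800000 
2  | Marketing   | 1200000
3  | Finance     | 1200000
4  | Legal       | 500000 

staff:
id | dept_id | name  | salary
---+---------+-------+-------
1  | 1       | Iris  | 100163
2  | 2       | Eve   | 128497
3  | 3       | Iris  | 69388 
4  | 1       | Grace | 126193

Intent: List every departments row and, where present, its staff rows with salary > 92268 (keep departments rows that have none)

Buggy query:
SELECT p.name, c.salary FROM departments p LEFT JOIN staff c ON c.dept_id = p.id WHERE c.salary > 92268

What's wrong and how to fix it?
Bug: A WHERE condition on the right-hand table after LEFT JOIN drops unmatched parents

Fix: Move the right-table condition into the ON clause so unmatched parents are kept

Corrected query:
SELECT p.name, c.salary FROM departments p LEFT JOIN staff c ON c.dept_id = p.id AND c.salary > 92268

Result:
name        | salary
------------+-------
Engineering | 100163
Engineering | 126193
Marketing   | 128497
Finance     | NULL  
Legal       | NULL  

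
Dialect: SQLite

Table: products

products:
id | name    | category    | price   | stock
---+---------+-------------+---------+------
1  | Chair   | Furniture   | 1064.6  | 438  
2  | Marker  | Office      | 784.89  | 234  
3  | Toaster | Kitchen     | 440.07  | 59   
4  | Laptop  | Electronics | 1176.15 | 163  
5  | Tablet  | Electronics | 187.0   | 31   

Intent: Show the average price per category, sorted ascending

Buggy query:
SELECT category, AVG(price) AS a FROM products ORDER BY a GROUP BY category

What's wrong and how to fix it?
Bug: GROUP BY must precede ORDER BY

Fix: Move ORDER BY to the end, after GROUP BY

Corrected query:
SELECT category, AVG(price) AS a FROM products GROUP BY category ORDER BY a

Result:
category    | a      
------------+--------
Kitchen     | 440.07 
Electronics | 681.575
Office      | 784.89 
Furniture   | 1064.6 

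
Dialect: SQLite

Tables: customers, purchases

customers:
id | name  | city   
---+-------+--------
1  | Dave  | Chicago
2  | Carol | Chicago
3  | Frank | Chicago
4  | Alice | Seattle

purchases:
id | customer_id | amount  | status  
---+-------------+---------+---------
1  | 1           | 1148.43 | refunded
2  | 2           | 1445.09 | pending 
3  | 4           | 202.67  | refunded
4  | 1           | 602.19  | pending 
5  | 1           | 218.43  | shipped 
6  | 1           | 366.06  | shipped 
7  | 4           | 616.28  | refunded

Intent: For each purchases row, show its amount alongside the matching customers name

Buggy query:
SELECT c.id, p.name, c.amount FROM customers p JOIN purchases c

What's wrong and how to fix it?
Bug: JOIN with no ON clause produces a cartesian product; every purchases row pairs with every customers row

Fix: Specify the join condition linking the foreign key to the parent id

Corrected query:
SELECT c.id, p.name, c.amount FROM customers p JOIN purchases c ON c.customer_id = p.id

Result:
id | name  | amount 
---+-------+--------
1  | Dave  | 1148.43
2  | Carol | 1445.09
3  | Alice | 202.67 
4  | Dave  | 602.19 
5  | Dave  | 218.43 
6  | Dave  | 366.06 
7  | Alice | 616.28 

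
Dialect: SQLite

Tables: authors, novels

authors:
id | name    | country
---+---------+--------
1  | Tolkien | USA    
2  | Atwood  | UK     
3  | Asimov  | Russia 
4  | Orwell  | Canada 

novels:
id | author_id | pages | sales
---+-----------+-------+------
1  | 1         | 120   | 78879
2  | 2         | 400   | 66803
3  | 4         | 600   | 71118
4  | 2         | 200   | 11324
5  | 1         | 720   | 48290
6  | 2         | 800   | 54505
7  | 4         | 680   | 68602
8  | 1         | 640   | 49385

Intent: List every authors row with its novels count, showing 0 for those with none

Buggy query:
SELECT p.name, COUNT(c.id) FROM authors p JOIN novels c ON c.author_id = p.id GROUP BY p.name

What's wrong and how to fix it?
Bug: INNER JOIN drops authors rows that have no matching novels rows

Fix: Switch to LEFT JOIN to retain unmatched parent rows

Corrected query:
SELECT p.name, COUNT(c.id) FROM authors p LEFT JOIN novels c ON c.author_id = p.id GROUP BY p.name

Result:
name    | COUNT(c.id)
--------+------------
Asimov  | 0          
Atwood  | 3          
Orwell  | 2          
Tolkien | 3          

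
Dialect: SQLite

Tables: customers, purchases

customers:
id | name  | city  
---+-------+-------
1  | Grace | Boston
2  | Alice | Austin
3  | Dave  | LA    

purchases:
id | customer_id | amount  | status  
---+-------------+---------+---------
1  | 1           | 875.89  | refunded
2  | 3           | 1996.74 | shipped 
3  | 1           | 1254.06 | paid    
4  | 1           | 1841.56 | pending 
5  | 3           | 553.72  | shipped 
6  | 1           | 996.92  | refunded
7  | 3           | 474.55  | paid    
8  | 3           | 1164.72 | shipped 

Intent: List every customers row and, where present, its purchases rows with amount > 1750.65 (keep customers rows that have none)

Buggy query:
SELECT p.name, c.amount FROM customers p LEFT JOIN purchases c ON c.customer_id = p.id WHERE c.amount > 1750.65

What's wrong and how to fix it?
Bug: A WHERE condition on the right-hand table after LEFT JOIN drops unmatched parents

Fix: Put 'c.amount > 1750.65' in the JOIN's ON clause instead of WHERE

Corrected query:
SELECT p.name, c.amount FROM customers p LEFT JOIN purchases c ON c.customer_id = p.id AND c.amount > 1750.65

Result:
name  | amount 
------+--------
Grace | 1841.56
Alice | NULL   
Dave  | 1996.74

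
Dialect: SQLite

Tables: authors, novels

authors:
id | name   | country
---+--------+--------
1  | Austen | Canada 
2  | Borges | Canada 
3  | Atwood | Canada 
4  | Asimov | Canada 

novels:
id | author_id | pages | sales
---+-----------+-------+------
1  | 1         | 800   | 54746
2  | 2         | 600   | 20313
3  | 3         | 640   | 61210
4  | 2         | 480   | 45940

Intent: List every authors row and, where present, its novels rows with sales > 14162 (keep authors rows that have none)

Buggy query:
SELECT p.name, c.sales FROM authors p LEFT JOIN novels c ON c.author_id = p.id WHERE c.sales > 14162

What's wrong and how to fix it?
Bug: A WHERE condition on the right-hand table after LEFT JOIN drops unmatched parents

Fix: Put 'c.sales > 14162' in the JOIN's ON clause instead of WHERE

Corrected query:
SELECT p.name, c.sales FROM authors p LEFT JOIN novels c ON c.author_id = p.id AND c.sales > 14162

Result:
name   | sales
-------+------
Austen | 54746
Borges | 20313
Borges | 45940
Atwood | 61210
Asimov | NULL 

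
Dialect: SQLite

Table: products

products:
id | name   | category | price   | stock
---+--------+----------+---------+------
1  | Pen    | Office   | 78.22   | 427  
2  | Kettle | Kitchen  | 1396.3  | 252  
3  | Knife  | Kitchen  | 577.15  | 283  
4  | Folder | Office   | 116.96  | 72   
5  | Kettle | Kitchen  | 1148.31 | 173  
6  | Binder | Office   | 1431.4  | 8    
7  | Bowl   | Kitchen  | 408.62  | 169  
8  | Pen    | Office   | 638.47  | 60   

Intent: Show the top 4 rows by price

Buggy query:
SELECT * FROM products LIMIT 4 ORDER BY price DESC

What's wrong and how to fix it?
Bug: ORDER BY cannot follow LIMIT; LIMIT is the final clause

Fix: Swap the clauses: ORDER BY first, then LIMIT

Corrected query:
SELECT * FROM products ORDER BY price DESC LIMIT 4

Result:
id | name   | category | price   | stock
---+--------+----------+---------+------
6  | Binder | Office   | 1431.4  | 8    
2  | Kettle | Kitchen  | 1396.3  | 252  
5  | Kettle | Kitchen  | 1148.31 | 173  
8  | Pen    | Office   | 638.47  | 60   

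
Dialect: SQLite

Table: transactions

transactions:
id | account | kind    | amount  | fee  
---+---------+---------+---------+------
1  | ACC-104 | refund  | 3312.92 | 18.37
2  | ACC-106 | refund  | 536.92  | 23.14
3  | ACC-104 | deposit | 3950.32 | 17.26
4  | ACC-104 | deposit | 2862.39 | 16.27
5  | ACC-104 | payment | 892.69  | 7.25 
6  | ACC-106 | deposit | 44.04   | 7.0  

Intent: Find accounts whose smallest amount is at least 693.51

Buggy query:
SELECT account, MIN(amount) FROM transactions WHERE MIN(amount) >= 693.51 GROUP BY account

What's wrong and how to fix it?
Bug: MIN() in WHERE is a misuse of aggregate

Fix: Replace WHERE with HAVING after the GROUP BY

Corrected query:
SELECT account, MIN(amount) FROM transactions GROUP BY account HAVING MIN(amount) >= 693.51

Result:
account | MIN(amount)
--------+------------
ACC-104 | 892.69     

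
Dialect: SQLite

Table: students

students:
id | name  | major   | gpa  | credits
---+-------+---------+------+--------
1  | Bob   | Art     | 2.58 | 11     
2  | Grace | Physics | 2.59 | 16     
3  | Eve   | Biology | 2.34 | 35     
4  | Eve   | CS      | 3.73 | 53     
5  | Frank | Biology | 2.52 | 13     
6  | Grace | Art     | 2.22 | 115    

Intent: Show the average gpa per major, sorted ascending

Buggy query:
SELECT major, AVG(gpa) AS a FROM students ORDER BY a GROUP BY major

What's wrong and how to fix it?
Bug: GROUP BY must precede ORDER BY

Fix: Move ORDER BY to the end, after GROUP BY

Corrected query:
SELECT major, AVG(gpa) AS a FROM students GROUP BY major ORDER BY a

Result:
major   | a   
--------+-----
Art     | 2.4 
Biology | 2.43
Physics | 2.59
CS      | 3.73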